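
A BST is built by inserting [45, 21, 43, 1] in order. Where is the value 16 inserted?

Starting tree (level order): [45, 21, None, 1, 43]
Insertion path: 45 -> 21 -> 1
Result: insert 16 as right child of 1
Final tree (level order): [45, 21, None, 1, 43, None, 16]


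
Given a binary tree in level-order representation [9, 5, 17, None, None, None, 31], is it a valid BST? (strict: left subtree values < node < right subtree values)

Level-order array: [9, 5, 17, None, None, None, 31]
Validate using subtree bounds (lo, hi): at each node, require lo < value < hi,
then recurse left with hi=value and right with lo=value.
Preorder trace (stopping at first violation):
  at node 9 with bounds (-inf, +inf): OK
  at node 5 with bounds (-inf, 9): OK
  at node 17 with bounds (9, +inf): OK
  at node 31 with bounds (17, +inf): OK
No violation found at any node.
Result: Valid BST


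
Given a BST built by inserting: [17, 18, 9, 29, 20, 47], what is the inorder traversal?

Tree insertion order: [17, 18, 9, 29, 20, 47]
Tree (level-order array): [17, 9, 18, None, None, None, 29, 20, 47]
Inorder traversal: [9, 17, 18, 20, 29, 47]


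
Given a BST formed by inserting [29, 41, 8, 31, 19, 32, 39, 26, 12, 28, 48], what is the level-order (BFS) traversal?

Tree insertion order: [29, 41, 8, 31, 19, 32, 39, 26, 12, 28, 48]
Tree (level-order array): [29, 8, 41, None, 19, 31, 48, 12, 26, None, 32, None, None, None, None, None, 28, None, 39]
BFS from the root, enqueuing left then right child of each popped node:
  queue [29] -> pop 29, enqueue [8, 41], visited so far: [29]
  queue [8, 41] -> pop 8, enqueue [19], visited so far: [29, 8]
  queue [41, 19] -> pop 41, enqueue [31, 48], visited so far: [29, 8, 41]
  queue [19, 31, 48] -> pop 19, enqueue [12, 26], visited so far: [29, 8, 41, 19]
  queue [31, 48, 12, 26] -> pop 31, enqueue [32], visited so far: [29, 8, 41, 19, 31]
  queue [48, 12, 26, 32] -> pop 48, enqueue [none], visited so far: [29, 8, 41, 19, 31, 48]
  queue [12, 26, 32] -> pop 12, enqueue [none], visited so far: [29, 8, 41, 19, 31, 48, 12]
  queue [26, 32] -> pop 26, enqueue [28], visited so far: [29, 8, 41, 19, 31, 48, 12, 26]
  queue [32, 28] -> pop 32, enqueue [39], visited so far: [29, 8, 41, 19, 31, 48, 12, 26, 32]
  queue [28, 39] -> pop 28, enqueue [none], visited so far: [29, 8, 41, 19, 31, 48, 12, 26, 32, 28]
  queue [39] -> pop 39, enqueue [none], visited so far: [29, 8, 41, 19, 31, 48, 12, 26, 32, 28, 39]
Result: [29, 8, 41, 19, 31, 48, 12, 26, 32, 28, 39]


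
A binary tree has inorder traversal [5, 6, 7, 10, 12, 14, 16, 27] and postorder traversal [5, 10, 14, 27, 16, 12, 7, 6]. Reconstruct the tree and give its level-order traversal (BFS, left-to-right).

Inorder:   [5, 6, 7, 10, 12, 14, 16, 27]
Postorder: [5, 10, 14, 27, 16, 12, 7, 6]
Algorithm: postorder visits root last, so walk postorder right-to-left;
each value is the root of the current inorder slice — split it at that
value, recurse on the right subtree first, then the left.
Recursive splits:
  root=6; inorder splits into left=[5], right=[7, 10, 12, 14, 16, 27]
  root=7; inorder splits into left=[], right=[10, 12, 14, 16, 27]
  root=12; inorder splits into left=[10], right=[14, 16, 27]
  root=16; inorder splits into left=[14], right=[27]
  root=27; inorder splits into left=[], right=[]
  root=14; inorder splits into left=[], right=[]
  root=10; inorder splits into left=[], right=[]
  root=5; inorder splits into left=[], right=[]
Reconstructed level-order: [6, 5, 7, 12, 10, 16, 14, 27]


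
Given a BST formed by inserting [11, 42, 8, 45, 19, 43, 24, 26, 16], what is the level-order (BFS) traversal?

Tree insertion order: [11, 42, 8, 45, 19, 43, 24, 26, 16]
Tree (level-order array): [11, 8, 42, None, None, 19, 45, 16, 24, 43, None, None, None, None, 26]
BFS from the root, enqueuing left then right child of each popped node:
  queue [11] -> pop 11, enqueue [8, 42], visited so far: [11]
  queue [8, 42] -> pop 8, enqueue [none], visited so far: [11, 8]
  queue [42] -> pop 42, enqueue [19, 45], visited so far: [11, 8, 42]
  queue [19, 45] -> pop 19, enqueue [16, 24], visited so far: [11, 8, 42, 19]
  queue [45, 16, 24] -> pop 45, enqueue [43], visited so far: [11, 8, 42, 19, 45]
  queue [16, 24, 43] -> pop 16, enqueue [none], visited so far: [11, 8, 42, 19, 45, 16]
  queue [24, 43] -> pop 24, enqueue [26], visited so far: [11, 8, 42, 19, 45, 16, 24]
  queue [43, 26] -> pop 43, enqueue [none], visited so far: [11, 8, 42, 19, 45, 16, 24, 43]
  queue [26] -> pop 26, enqueue [none], visited so far: [11, 8, 42, 19, 45, 16, 24, 43, 26]
Result: [11, 8, 42, 19, 45, 16, 24, 43, 26]


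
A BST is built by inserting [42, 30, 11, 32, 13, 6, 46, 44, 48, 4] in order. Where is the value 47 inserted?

Starting tree (level order): [42, 30, 46, 11, 32, 44, 48, 6, 13, None, None, None, None, None, None, 4]
Insertion path: 42 -> 46 -> 48
Result: insert 47 as left child of 48
Final tree (level order): [42, 30, 46, 11, 32, 44, 48, 6, 13, None, None, None, None, 47, None, 4]


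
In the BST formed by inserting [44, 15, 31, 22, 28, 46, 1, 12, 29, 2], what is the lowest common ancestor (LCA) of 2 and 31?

Tree insertion order: [44, 15, 31, 22, 28, 46, 1, 12, 29, 2]
Tree (level-order array): [44, 15, 46, 1, 31, None, None, None, 12, 22, None, 2, None, None, 28, None, None, None, 29]
In a BST, the LCA of p=2, q=31 is the first node v on the
root-to-leaf path with p <= v <= q (go left if both < v, right if both > v).
Walk from root:
  at 44: both 2 and 31 < 44, go left
  at 15: 2 <= 15 <= 31, this is the LCA
LCA = 15


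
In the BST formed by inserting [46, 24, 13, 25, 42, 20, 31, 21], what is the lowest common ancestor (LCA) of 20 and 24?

Tree insertion order: [46, 24, 13, 25, 42, 20, 31, 21]
Tree (level-order array): [46, 24, None, 13, 25, None, 20, None, 42, None, 21, 31]
In a BST, the LCA of p=20, q=24 is the first node v on the
root-to-leaf path with p <= v <= q (go left if both < v, right if both > v).
Walk from root:
  at 46: both 20 and 24 < 46, go left
  at 24: 20 <= 24 <= 24, this is the LCA
LCA = 24


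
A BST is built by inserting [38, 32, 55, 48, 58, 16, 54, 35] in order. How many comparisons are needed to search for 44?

Search path for 44: 38 -> 55 -> 48
Found: False
Comparisons: 3


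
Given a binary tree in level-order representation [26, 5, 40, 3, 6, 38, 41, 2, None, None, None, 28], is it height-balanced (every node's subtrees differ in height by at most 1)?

Tree (level-order array): [26, 5, 40, 3, 6, 38, 41, 2, None, None, None, 28]
Definition: a tree is height-balanced if, at every node, |h(left) - h(right)| <= 1 (empty subtree has height -1).
Bottom-up per-node check:
  node 2: h_left=-1, h_right=-1, diff=0 [OK], height=0
  node 3: h_left=0, h_right=-1, diff=1 [OK], height=1
  node 6: h_left=-1, h_right=-1, diff=0 [OK], height=0
  node 5: h_left=1, h_right=0, diff=1 [OK], height=2
  node 28: h_left=-1, h_right=-1, diff=0 [OK], height=0
  node 38: h_left=0, h_right=-1, diff=1 [OK], height=1
  node 41: h_left=-1, h_right=-1, diff=0 [OK], height=0
  node 40: h_left=1, h_right=0, diff=1 [OK], height=2
  node 26: h_left=2, h_right=2, diff=0 [OK], height=3
All nodes satisfy the balance condition.
Result: Balanced


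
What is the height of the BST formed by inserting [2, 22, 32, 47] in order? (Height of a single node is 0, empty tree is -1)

Insertion order: [2, 22, 32, 47]
Tree (level-order array): [2, None, 22, None, 32, None, 47]
Compute height bottom-up (empty subtree = -1):
  height(47) = 1 + max(-1, -1) = 0
  height(32) = 1 + max(-1, 0) = 1
  height(22) = 1 + max(-1, 1) = 2
  height(2) = 1 + max(-1, 2) = 3
Height = 3


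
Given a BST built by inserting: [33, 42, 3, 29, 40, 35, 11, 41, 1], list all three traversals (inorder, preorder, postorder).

Tree insertion order: [33, 42, 3, 29, 40, 35, 11, 41, 1]
Tree (level-order array): [33, 3, 42, 1, 29, 40, None, None, None, 11, None, 35, 41]
Inorder (L, root, R): [1, 3, 11, 29, 33, 35, 40, 41, 42]
Preorder (root, L, R): [33, 3, 1, 29, 11, 42, 40, 35, 41]
Postorder (L, R, root): [1, 11, 29, 3, 35, 41, 40, 42, 33]


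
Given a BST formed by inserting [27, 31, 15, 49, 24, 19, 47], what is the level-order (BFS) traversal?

Tree insertion order: [27, 31, 15, 49, 24, 19, 47]
Tree (level-order array): [27, 15, 31, None, 24, None, 49, 19, None, 47]
BFS from the root, enqueuing left then right child of each popped node:
  queue [27] -> pop 27, enqueue [15, 31], visited so far: [27]
  queue [15, 31] -> pop 15, enqueue [24], visited so far: [27, 15]
  queue [31, 24] -> pop 31, enqueue [49], visited so far: [27, 15, 31]
  queue [24, 49] -> pop 24, enqueue [19], visited so far: [27, 15, 31, 24]
  queue [49, 19] -> pop 49, enqueue [47], visited so far: [27, 15, 31, 24, 49]
  queue [19, 47] -> pop 19, enqueue [none], visited so far: [27, 15, 31, 24, 49, 19]
  queue [47] -> pop 47, enqueue [none], visited so far: [27, 15, 31, 24, 49, 19, 47]
Result: [27, 15, 31, 24, 49, 19, 47]


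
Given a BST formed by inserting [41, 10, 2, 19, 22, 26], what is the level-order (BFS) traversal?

Tree insertion order: [41, 10, 2, 19, 22, 26]
Tree (level-order array): [41, 10, None, 2, 19, None, None, None, 22, None, 26]
BFS from the root, enqueuing left then right child of each popped node:
  queue [41] -> pop 41, enqueue [10], visited so far: [41]
  queue [10] -> pop 10, enqueue [2, 19], visited so far: [41, 10]
  queue [2, 19] -> pop 2, enqueue [none], visited so far: [41, 10, 2]
  queue [19] -> pop 19, enqueue [22], visited so far: [41, 10, 2, 19]
  queue [22] -> pop 22, enqueue [26], visited so far: [41, 10, 2, 19, 22]
  queue [26] -> pop 26, enqueue [none], visited so far: [41, 10, 2, 19, 22, 26]
Result: [41, 10, 2, 19, 22, 26]


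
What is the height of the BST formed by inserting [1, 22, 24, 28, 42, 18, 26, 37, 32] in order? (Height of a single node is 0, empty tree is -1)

Insertion order: [1, 22, 24, 28, 42, 18, 26, 37, 32]
Tree (level-order array): [1, None, 22, 18, 24, None, None, None, 28, 26, 42, None, None, 37, None, 32]
Compute height bottom-up (empty subtree = -1):
  height(18) = 1 + max(-1, -1) = 0
  height(26) = 1 + max(-1, -1) = 0
  height(32) = 1 + max(-1, -1) = 0
  height(37) = 1 + max(0, -1) = 1
  height(42) = 1 + max(1, -1) = 2
  height(28) = 1 + max(0, 2) = 3
  height(24) = 1 + max(-1, 3) = 4
  height(22) = 1 + max(0, 4) = 5
  height(1) = 1 + max(-1, 5) = 6
Height = 6


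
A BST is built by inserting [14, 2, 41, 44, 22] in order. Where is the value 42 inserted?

Starting tree (level order): [14, 2, 41, None, None, 22, 44]
Insertion path: 14 -> 41 -> 44
Result: insert 42 as left child of 44
Final tree (level order): [14, 2, 41, None, None, 22, 44, None, None, 42]


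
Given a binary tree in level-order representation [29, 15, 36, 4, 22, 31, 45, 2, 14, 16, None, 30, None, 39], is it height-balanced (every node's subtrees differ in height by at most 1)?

Tree (level-order array): [29, 15, 36, 4, 22, 31, 45, 2, 14, 16, None, 30, None, 39]
Definition: a tree is height-balanced if, at every node, |h(left) - h(right)| <= 1 (empty subtree has height -1).
Bottom-up per-node check:
  node 2: h_left=-1, h_right=-1, diff=0 [OK], height=0
  node 14: h_left=-1, h_right=-1, diff=0 [OK], height=0
  node 4: h_left=0, h_right=0, diff=0 [OK], height=1
  node 16: h_left=-1, h_right=-1, diff=0 [OK], height=0
  node 22: h_left=0, h_right=-1, diff=1 [OK], height=1
  node 15: h_left=1, h_right=1, diff=0 [OK], height=2
  node 30: h_left=-1, h_right=-1, diff=0 [OK], height=0
  node 31: h_left=0, h_right=-1, diff=1 [OK], height=1
  node 39: h_left=-1, h_right=-1, diff=0 [OK], height=0
  node 45: h_left=0, h_right=-1, diff=1 [OK], height=1
  node 36: h_left=1, h_right=1, diff=0 [OK], height=2
  node 29: h_left=2, h_right=2, diff=0 [OK], height=3
All nodes satisfy the balance condition.
Result: Balanced


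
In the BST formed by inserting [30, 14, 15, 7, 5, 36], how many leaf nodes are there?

Tree built from: [30, 14, 15, 7, 5, 36]
Tree (level-order array): [30, 14, 36, 7, 15, None, None, 5]
Rule: A leaf has 0 children.
Per-node child counts:
  node 30: 2 child(ren)
  node 14: 2 child(ren)
  node 7: 1 child(ren)
  node 5: 0 child(ren)
  node 15: 0 child(ren)
  node 36: 0 child(ren)
Matching nodes: [5, 15, 36]
Count of leaf nodes: 3


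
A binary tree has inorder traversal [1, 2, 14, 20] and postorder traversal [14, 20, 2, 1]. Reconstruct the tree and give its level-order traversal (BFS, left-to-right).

Inorder:   [1, 2, 14, 20]
Postorder: [14, 20, 2, 1]
Algorithm: postorder visits root last, so walk postorder right-to-left;
each value is the root of the current inorder slice — split it at that
value, recurse on the right subtree first, then the left.
Recursive splits:
  root=1; inorder splits into left=[], right=[2, 14, 20]
  root=2; inorder splits into left=[], right=[14, 20]
  root=20; inorder splits into left=[14], right=[]
  root=14; inorder splits into left=[], right=[]
Reconstructed level-order: [1, 2, 20, 14]


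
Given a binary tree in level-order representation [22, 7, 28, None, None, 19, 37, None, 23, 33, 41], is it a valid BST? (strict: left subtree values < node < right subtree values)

Level-order array: [22, 7, 28, None, None, 19, 37, None, 23, 33, 41]
Validate using subtree bounds (lo, hi): at each node, require lo < value < hi,
then recurse left with hi=value and right with lo=value.
Preorder trace (stopping at first violation):
  at node 22 with bounds (-inf, +inf): OK
  at node 7 with bounds (-inf, 22): OK
  at node 28 with bounds (22, +inf): OK
  at node 19 with bounds (22, 28): VIOLATION
Node 19 violates its bound: not (22 < 19 < 28).
Result: Not a valid BST


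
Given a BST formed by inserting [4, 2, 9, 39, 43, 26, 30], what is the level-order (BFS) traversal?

Tree insertion order: [4, 2, 9, 39, 43, 26, 30]
Tree (level-order array): [4, 2, 9, None, None, None, 39, 26, 43, None, 30]
BFS from the root, enqueuing left then right child of each popped node:
  queue [4] -> pop 4, enqueue [2, 9], visited so far: [4]
  queue [2, 9] -> pop 2, enqueue [none], visited so far: [4, 2]
  queue [9] -> pop 9, enqueue [39], visited so far: [4, 2, 9]
  queue [39] -> pop 39, enqueue [26, 43], visited so far: [4, 2, 9, 39]
  queue [26, 43] -> pop 26, enqueue [30], visited so far: [4, 2, 9, 39, 26]
  queue [43, 30] -> pop 43, enqueue [none], visited so far: [4, 2, 9, 39, 26, 43]
  queue [30] -> pop 30, enqueue [none], visited so far: [4, 2, 9, 39, 26, 43, 30]
Result: [4, 2, 9, 39, 26, 43, 30]


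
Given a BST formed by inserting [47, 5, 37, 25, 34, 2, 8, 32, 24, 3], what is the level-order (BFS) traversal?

Tree insertion order: [47, 5, 37, 25, 34, 2, 8, 32, 24, 3]
Tree (level-order array): [47, 5, None, 2, 37, None, 3, 25, None, None, None, 8, 34, None, 24, 32]
BFS from the root, enqueuing left then right child of each popped node:
  queue [47] -> pop 47, enqueue [5], visited so far: [47]
  queue [5] -> pop 5, enqueue [2, 37], visited so far: [47, 5]
  queue [2, 37] -> pop 2, enqueue [3], visited so far: [47, 5, 2]
  queue [37, 3] -> pop 37, enqueue [25], visited so far: [47, 5, 2, 37]
  queue [3, 25] -> pop 3, enqueue [none], visited so far: [47, 5, 2, 37, 3]
  queue [25] -> pop 25, enqueue [8, 34], visited so far: [47, 5, 2, 37, 3, 25]
  queue [8, 34] -> pop 8, enqueue [24], visited so far: [47, 5, 2, 37, 3, 25, 8]
  queue [34, 24] -> pop 34, enqueue [32], visited so far: [47, 5, 2, 37, 3, 25, 8, 34]
  queue [24, 32] -> pop 24, enqueue [none], visited so far: [47, 5, 2, 37, 3, 25, 8, 34, 24]
  queue [32] -> pop 32, enqueue [none], visited so far: [47, 5, 2, 37, 3, 25, 8, 34, 24, 32]
Result: [47, 5, 2, 37, 3, 25, 8, 34, 24, 32]


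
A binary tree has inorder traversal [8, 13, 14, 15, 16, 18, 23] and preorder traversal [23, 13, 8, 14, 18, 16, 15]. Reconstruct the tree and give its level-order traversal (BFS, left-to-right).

Inorder:  [8, 13, 14, 15, 16, 18, 23]
Preorder: [23, 13, 8, 14, 18, 16, 15]
Algorithm: preorder visits root first, so consume preorder in order;
for each root, split the current inorder slice at that value into
left-subtree inorder and right-subtree inorder, then recurse.
Recursive splits:
  root=23; inorder splits into left=[8, 13, 14, 15, 16, 18], right=[]
  root=13; inorder splits into left=[8], right=[14, 15, 16, 18]
  root=8; inorder splits into left=[], right=[]
  root=14; inorder splits into left=[], right=[15, 16, 18]
  root=18; inorder splits into left=[15, 16], right=[]
  root=16; inorder splits into left=[15], right=[]
  root=15; inorder splits into left=[], right=[]
Reconstructed level-order: [23, 13, 8, 14, 18, 16, 15]


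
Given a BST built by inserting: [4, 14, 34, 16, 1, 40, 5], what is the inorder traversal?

Tree insertion order: [4, 14, 34, 16, 1, 40, 5]
Tree (level-order array): [4, 1, 14, None, None, 5, 34, None, None, 16, 40]
Inorder traversal: [1, 4, 5, 14, 16, 34, 40]


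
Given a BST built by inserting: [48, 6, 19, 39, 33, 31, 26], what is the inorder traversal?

Tree insertion order: [48, 6, 19, 39, 33, 31, 26]
Tree (level-order array): [48, 6, None, None, 19, None, 39, 33, None, 31, None, 26]
Inorder traversal: [6, 19, 26, 31, 33, 39, 48]


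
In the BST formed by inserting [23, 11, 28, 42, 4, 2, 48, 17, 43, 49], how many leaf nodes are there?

Tree built from: [23, 11, 28, 42, 4, 2, 48, 17, 43, 49]
Tree (level-order array): [23, 11, 28, 4, 17, None, 42, 2, None, None, None, None, 48, None, None, 43, 49]
Rule: A leaf has 0 children.
Per-node child counts:
  node 23: 2 child(ren)
  node 11: 2 child(ren)
  node 4: 1 child(ren)
  node 2: 0 child(ren)
  node 17: 0 child(ren)
  node 28: 1 child(ren)
  node 42: 1 child(ren)
  node 48: 2 child(ren)
  node 43: 0 child(ren)
  node 49: 0 child(ren)
Matching nodes: [2, 17, 43, 49]
Count of leaf nodes: 4


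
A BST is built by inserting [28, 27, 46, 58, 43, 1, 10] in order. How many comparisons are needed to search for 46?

Search path for 46: 28 -> 46
Found: True
Comparisons: 2


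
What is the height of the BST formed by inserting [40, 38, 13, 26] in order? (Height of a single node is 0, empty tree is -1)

Insertion order: [40, 38, 13, 26]
Tree (level-order array): [40, 38, None, 13, None, None, 26]
Compute height bottom-up (empty subtree = -1):
  height(26) = 1 + max(-1, -1) = 0
  height(13) = 1 + max(-1, 0) = 1
  height(38) = 1 + max(1, -1) = 2
  height(40) = 1 + max(2, -1) = 3
Height = 3


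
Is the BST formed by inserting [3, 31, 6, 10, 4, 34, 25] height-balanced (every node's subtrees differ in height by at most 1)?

Tree (level-order array): [3, None, 31, 6, 34, 4, 10, None, None, None, None, None, 25]
Definition: a tree is height-balanced if, at every node, |h(left) - h(right)| <= 1 (empty subtree has height -1).
Bottom-up per-node check:
  node 4: h_left=-1, h_right=-1, diff=0 [OK], height=0
  node 25: h_left=-1, h_right=-1, diff=0 [OK], height=0
  node 10: h_left=-1, h_right=0, diff=1 [OK], height=1
  node 6: h_left=0, h_right=1, diff=1 [OK], height=2
  node 34: h_left=-1, h_right=-1, diff=0 [OK], height=0
  node 31: h_left=2, h_right=0, diff=2 [FAIL (|2-0|=2 > 1)], height=3
  node 3: h_left=-1, h_right=3, diff=4 [FAIL (|-1-3|=4 > 1)], height=4
Node 31 violates the condition: |2 - 0| = 2 > 1.
Result: Not balanced


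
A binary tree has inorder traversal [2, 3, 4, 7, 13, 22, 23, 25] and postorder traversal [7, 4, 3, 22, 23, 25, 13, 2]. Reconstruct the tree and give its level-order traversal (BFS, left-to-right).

Inorder:   [2, 3, 4, 7, 13, 22, 23, 25]
Postorder: [7, 4, 3, 22, 23, 25, 13, 2]
Algorithm: postorder visits root last, so walk postorder right-to-left;
each value is the root of the current inorder slice — split it at that
value, recurse on the right subtree first, then the left.
Recursive splits:
  root=2; inorder splits into left=[], right=[3, 4, 7, 13, 22, 23, 25]
  root=13; inorder splits into left=[3, 4, 7], right=[22, 23, 25]
  root=25; inorder splits into left=[22, 23], right=[]
  root=23; inorder splits into left=[22], right=[]
  root=22; inorder splits into left=[], right=[]
  root=3; inorder splits into left=[], right=[4, 7]
  root=4; inorder splits into left=[], right=[7]
  root=7; inorder splits into left=[], right=[]
Reconstructed level-order: [2, 13, 3, 25, 4, 23, 7, 22]


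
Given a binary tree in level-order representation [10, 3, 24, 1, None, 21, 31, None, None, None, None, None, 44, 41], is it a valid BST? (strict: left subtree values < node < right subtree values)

Level-order array: [10, 3, 24, 1, None, 21, 31, None, None, None, None, None, 44, 41]
Validate using subtree bounds (lo, hi): at each node, require lo < value < hi,
then recurse left with hi=value and right with lo=value.
Preorder trace (stopping at first violation):
  at node 10 with bounds (-inf, +inf): OK
  at node 3 with bounds (-inf, 10): OK
  at node 1 with bounds (-inf, 3): OK
  at node 24 with bounds (10, +inf): OK
  at node 21 with bounds (10, 24): OK
  at node 31 with bounds (24, +inf): OK
  at node 44 with bounds (31, +inf): OK
  at node 41 with bounds (31, 44): OK
No violation found at any node.
Result: Valid BST


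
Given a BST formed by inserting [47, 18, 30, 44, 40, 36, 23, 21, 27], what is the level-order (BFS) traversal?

Tree insertion order: [47, 18, 30, 44, 40, 36, 23, 21, 27]
Tree (level-order array): [47, 18, None, None, 30, 23, 44, 21, 27, 40, None, None, None, None, None, 36]
BFS from the root, enqueuing left then right child of each popped node:
  queue [47] -> pop 47, enqueue [18], visited so far: [47]
  queue [18] -> pop 18, enqueue [30], visited so far: [47, 18]
  queue [30] -> pop 30, enqueue [23, 44], visited so far: [47, 18, 30]
  queue [23, 44] -> pop 23, enqueue [21, 27], visited so far: [47, 18, 30, 23]
  queue [44, 21, 27] -> pop 44, enqueue [40], visited so far: [47, 18, 30, 23, 44]
  queue [21, 27, 40] -> pop 21, enqueue [none], visited so far: [47, 18, 30, 23, 44, 21]
  queue [27, 40] -> pop 27, enqueue [none], visited so far: [47, 18, 30, 23, 44, 21, 27]
  queue [40] -> pop 40, enqueue [36], visited so far: [47, 18, 30, 23, 44, 21, 27, 40]
  queue [36] -> pop 36, enqueue [none], visited so far: [47, 18, 30, 23, 44, 21, 27, 40, 36]
Result: [47, 18, 30, 23, 44, 21, 27, 40, 36]


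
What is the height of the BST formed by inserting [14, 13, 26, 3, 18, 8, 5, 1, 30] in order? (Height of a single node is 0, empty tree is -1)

Insertion order: [14, 13, 26, 3, 18, 8, 5, 1, 30]
Tree (level-order array): [14, 13, 26, 3, None, 18, 30, 1, 8, None, None, None, None, None, None, 5]
Compute height bottom-up (empty subtree = -1):
  height(1) = 1 + max(-1, -1) = 0
  height(5) = 1 + max(-1, -1) = 0
  height(8) = 1 + max(0, -1) = 1
  height(3) = 1 + max(0, 1) = 2
  height(13) = 1 + max(2, -1) = 3
  height(18) = 1 + max(-1, -1) = 0
  height(30) = 1 + max(-1, -1) = 0
  height(26) = 1 + max(0, 0) = 1
  height(14) = 1 + max(3, 1) = 4
Height = 4


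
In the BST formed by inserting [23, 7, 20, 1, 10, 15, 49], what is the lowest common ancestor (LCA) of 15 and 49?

Tree insertion order: [23, 7, 20, 1, 10, 15, 49]
Tree (level-order array): [23, 7, 49, 1, 20, None, None, None, None, 10, None, None, 15]
In a BST, the LCA of p=15, q=49 is the first node v on the
root-to-leaf path with p <= v <= q (go left if both < v, right if both > v).
Walk from root:
  at 23: 15 <= 23 <= 49, this is the LCA
LCA = 23


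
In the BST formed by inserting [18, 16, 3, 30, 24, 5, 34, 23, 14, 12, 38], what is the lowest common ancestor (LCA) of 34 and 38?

Tree insertion order: [18, 16, 3, 30, 24, 5, 34, 23, 14, 12, 38]
Tree (level-order array): [18, 16, 30, 3, None, 24, 34, None, 5, 23, None, None, 38, None, 14, None, None, None, None, 12]
In a BST, the LCA of p=34, q=38 is the first node v on the
root-to-leaf path with p <= v <= q (go left if both < v, right if both > v).
Walk from root:
  at 18: both 34 and 38 > 18, go right
  at 30: both 34 and 38 > 30, go right
  at 34: 34 <= 34 <= 38, this is the LCA
LCA = 34


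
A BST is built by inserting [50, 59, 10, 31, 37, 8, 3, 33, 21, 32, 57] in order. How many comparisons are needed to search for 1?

Search path for 1: 50 -> 10 -> 8 -> 3
Found: False
Comparisons: 4


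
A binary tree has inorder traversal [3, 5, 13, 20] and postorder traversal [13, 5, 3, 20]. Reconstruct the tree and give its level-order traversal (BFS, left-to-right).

Inorder:   [3, 5, 13, 20]
Postorder: [13, 5, 3, 20]
Algorithm: postorder visits root last, so walk postorder right-to-left;
each value is the root of the current inorder slice — split it at that
value, recurse on the right subtree first, then the left.
Recursive splits:
  root=20; inorder splits into left=[3, 5, 13], right=[]
  root=3; inorder splits into left=[], right=[5, 13]
  root=5; inorder splits into left=[], right=[13]
  root=13; inorder splits into left=[], right=[]
Reconstructed level-order: [20, 3, 5, 13]


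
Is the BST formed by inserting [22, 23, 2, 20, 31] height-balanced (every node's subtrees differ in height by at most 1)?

Tree (level-order array): [22, 2, 23, None, 20, None, 31]
Definition: a tree is height-balanced if, at every node, |h(left) - h(right)| <= 1 (empty subtree has height -1).
Bottom-up per-node check:
  node 20: h_left=-1, h_right=-1, diff=0 [OK], height=0
  node 2: h_left=-1, h_right=0, diff=1 [OK], height=1
  node 31: h_left=-1, h_right=-1, diff=0 [OK], height=0
  node 23: h_left=-1, h_right=0, diff=1 [OK], height=1
  node 22: h_left=1, h_right=1, diff=0 [OK], height=2
All nodes satisfy the balance condition.
Result: Balanced


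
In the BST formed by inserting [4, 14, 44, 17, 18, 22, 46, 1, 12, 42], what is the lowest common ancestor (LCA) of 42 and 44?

Tree insertion order: [4, 14, 44, 17, 18, 22, 46, 1, 12, 42]
Tree (level-order array): [4, 1, 14, None, None, 12, 44, None, None, 17, 46, None, 18, None, None, None, 22, None, 42]
In a BST, the LCA of p=42, q=44 is the first node v on the
root-to-leaf path with p <= v <= q (go left if both < v, right if both > v).
Walk from root:
  at 4: both 42 and 44 > 4, go right
  at 14: both 42 and 44 > 14, go right
  at 44: 42 <= 44 <= 44, this is the LCA
LCA = 44


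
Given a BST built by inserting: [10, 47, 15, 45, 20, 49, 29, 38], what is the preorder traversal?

Tree insertion order: [10, 47, 15, 45, 20, 49, 29, 38]
Tree (level-order array): [10, None, 47, 15, 49, None, 45, None, None, 20, None, None, 29, None, 38]
Preorder traversal: [10, 47, 15, 45, 20, 29, 38, 49]


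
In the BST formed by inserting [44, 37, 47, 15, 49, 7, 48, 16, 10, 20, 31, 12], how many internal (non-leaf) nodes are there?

Tree built from: [44, 37, 47, 15, 49, 7, 48, 16, 10, 20, 31, 12]
Tree (level-order array): [44, 37, 47, 15, None, None, 49, 7, 16, 48, None, None, 10, None, 20, None, None, None, 12, None, 31]
Rule: An internal node has at least one child.
Per-node child counts:
  node 44: 2 child(ren)
  node 37: 1 child(ren)
  node 15: 2 child(ren)
  node 7: 1 child(ren)
  node 10: 1 child(ren)
  node 12: 0 child(ren)
  node 16: 1 child(ren)
  node 20: 1 child(ren)
  node 31: 0 child(ren)
  node 47: 1 child(ren)
  node 49: 1 child(ren)
  node 48: 0 child(ren)
Matching nodes: [44, 37, 15, 7, 10, 16, 20, 47, 49]
Count of internal (non-leaf) nodes: 9


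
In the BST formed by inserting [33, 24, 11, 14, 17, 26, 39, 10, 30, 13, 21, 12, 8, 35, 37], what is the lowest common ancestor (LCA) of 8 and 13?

Tree insertion order: [33, 24, 11, 14, 17, 26, 39, 10, 30, 13, 21, 12, 8, 35, 37]
Tree (level-order array): [33, 24, 39, 11, 26, 35, None, 10, 14, None, 30, None, 37, 8, None, 13, 17, None, None, None, None, None, None, 12, None, None, 21]
In a BST, the LCA of p=8, q=13 is the first node v on the
root-to-leaf path with p <= v <= q (go left if both < v, right if both > v).
Walk from root:
  at 33: both 8 and 13 < 33, go left
  at 24: both 8 and 13 < 24, go left
  at 11: 8 <= 11 <= 13, this is the LCA
LCA = 11


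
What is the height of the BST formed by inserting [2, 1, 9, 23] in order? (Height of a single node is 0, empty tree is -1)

Insertion order: [2, 1, 9, 23]
Tree (level-order array): [2, 1, 9, None, None, None, 23]
Compute height bottom-up (empty subtree = -1):
  height(1) = 1 + max(-1, -1) = 0
  height(23) = 1 + max(-1, -1) = 0
  height(9) = 1 + max(-1, 0) = 1
  height(2) = 1 + max(0, 1) = 2
Height = 2


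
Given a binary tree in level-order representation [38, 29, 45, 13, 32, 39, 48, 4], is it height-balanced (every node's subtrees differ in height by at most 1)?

Tree (level-order array): [38, 29, 45, 13, 32, 39, 48, 4]
Definition: a tree is height-balanced if, at every node, |h(left) - h(right)| <= 1 (empty subtree has height -1).
Bottom-up per-node check:
  node 4: h_left=-1, h_right=-1, diff=0 [OK], height=0
  node 13: h_left=0, h_right=-1, diff=1 [OK], height=1
  node 32: h_left=-1, h_right=-1, diff=0 [OK], height=0
  node 29: h_left=1, h_right=0, diff=1 [OK], height=2
  node 39: h_left=-1, h_right=-1, diff=0 [OK], height=0
  node 48: h_left=-1, h_right=-1, diff=0 [OK], height=0
  node 45: h_left=0, h_right=0, diff=0 [OK], height=1
  node 38: h_left=2, h_right=1, diff=1 [OK], height=3
All nodes satisfy the balance condition.
Result: Balanced


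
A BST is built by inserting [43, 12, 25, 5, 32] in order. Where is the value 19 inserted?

Starting tree (level order): [43, 12, None, 5, 25, None, None, None, 32]
Insertion path: 43 -> 12 -> 25
Result: insert 19 as left child of 25
Final tree (level order): [43, 12, None, 5, 25, None, None, 19, 32]


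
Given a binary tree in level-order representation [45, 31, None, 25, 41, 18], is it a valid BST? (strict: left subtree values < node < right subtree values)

Level-order array: [45, 31, None, 25, 41, 18]
Validate using subtree bounds (lo, hi): at each node, require lo < value < hi,
then recurse left with hi=value and right with lo=value.
Preorder trace (stopping at first violation):
  at node 45 with bounds (-inf, +inf): OK
  at node 31 with bounds (-inf, 45): OK
  at node 25 with bounds (-inf, 31): OK
  at node 18 with bounds (-inf, 25): OK
  at node 41 with bounds (31, 45): OK
No violation found at any node.
Result: Valid BST


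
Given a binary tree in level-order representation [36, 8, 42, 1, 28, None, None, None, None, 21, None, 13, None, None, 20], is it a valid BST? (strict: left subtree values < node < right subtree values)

Level-order array: [36, 8, 42, 1, 28, None, None, None, None, 21, None, 13, None, None, 20]
Validate using subtree bounds (lo, hi): at each node, require lo < value < hi,
then recurse left with hi=value and right with lo=value.
Preorder trace (stopping at first violation):
  at node 36 with bounds (-inf, +inf): OK
  at node 8 with bounds (-inf, 36): OK
  at node 1 with bounds (-inf, 8): OK
  at node 28 with bounds (8, 36): OK
  at node 21 with bounds (8, 28): OK
  at node 13 with bounds (8, 21): OK
  at node 20 with bounds (13, 21): OK
  at node 42 with bounds (36, +inf): OK
No violation found at any node.
Result: Valid BST


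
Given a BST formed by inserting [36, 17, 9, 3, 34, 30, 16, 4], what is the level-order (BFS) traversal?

Tree insertion order: [36, 17, 9, 3, 34, 30, 16, 4]
Tree (level-order array): [36, 17, None, 9, 34, 3, 16, 30, None, None, 4]
BFS from the root, enqueuing left then right child of each popped node:
  queue [36] -> pop 36, enqueue [17], visited so far: [36]
  queue [17] -> pop 17, enqueue [9, 34], visited so far: [36, 17]
  queue [9, 34] -> pop 9, enqueue [3, 16], visited so far: [36, 17, 9]
  queue [34, 3, 16] -> pop 34, enqueue [30], visited so far: [36, 17, 9, 34]
  queue [3, 16, 30] -> pop 3, enqueue [4], visited so far: [36, 17, 9, 34, 3]
  queue [16, 30, 4] -> pop 16, enqueue [none], visited so far: [36, 17, 9, 34, 3, 16]
  queue [30, 4] -> pop 30, enqueue [none], visited so far: [36, 17, 9, 34, 3, 16, 30]
  queue [4] -> pop 4, enqueue [none], visited so far: [36, 17, 9, 34, 3, 16, 30, 4]
Result: [36, 17, 9, 34, 3, 16, 30, 4]


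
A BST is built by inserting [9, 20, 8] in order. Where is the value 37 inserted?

Starting tree (level order): [9, 8, 20]
Insertion path: 9 -> 20
Result: insert 37 as right child of 20
Final tree (level order): [9, 8, 20, None, None, None, 37]


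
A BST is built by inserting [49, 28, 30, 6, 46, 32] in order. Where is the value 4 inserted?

Starting tree (level order): [49, 28, None, 6, 30, None, None, None, 46, 32]
Insertion path: 49 -> 28 -> 6
Result: insert 4 as left child of 6
Final tree (level order): [49, 28, None, 6, 30, 4, None, None, 46, None, None, 32]


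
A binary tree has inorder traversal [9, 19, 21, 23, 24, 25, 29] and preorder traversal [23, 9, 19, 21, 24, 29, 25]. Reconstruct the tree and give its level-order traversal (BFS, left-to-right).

Inorder:  [9, 19, 21, 23, 24, 25, 29]
Preorder: [23, 9, 19, 21, 24, 29, 25]
Algorithm: preorder visits root first, so consume preorder in order;
for each root, split the current inorder slice at that value into
left-subtree inorder and right-subtree inorder, then recurse.
Recursive splits:
  root=23; inorder splits into left=[9, 19, 21], right=[24, 25, 29]
  root=9; inorder splits into left=[], right=[19, 21]
  root=19; inorder splits into left=[], right=[21]
  root=21; inorder splits into left=[], right=[]
  root=24; inorder splits into left=[], right=[25, 29]
  root=29; inorder splits into left=[25], right=[]
  root=25; inorder splits into left=[], right=[]
Reconstructed level-order: [23, 9, 24, 19, 29, 21, 25]


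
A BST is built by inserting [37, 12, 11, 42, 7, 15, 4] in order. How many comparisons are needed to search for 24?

Search path for 24: 37 -> 12 -> 15
Found: False
Comparisons: 3


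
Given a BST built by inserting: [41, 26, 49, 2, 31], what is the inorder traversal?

Tree insertion order: [41, 26, 49, 2, 31]
Tree (level-order array): [41, 26, 49, 2, 31]
Inorder traversal: [2, 26, 31, 41, 49]


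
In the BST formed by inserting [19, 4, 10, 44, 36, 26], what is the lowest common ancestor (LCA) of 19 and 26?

Tree insertion order: [19, 4, 10, 44, 36, 26]
Tree (level-order array): [19, 4, 44, None, 10, 36, None, None, None, 26]
In a BST, the LCA of p=19, q=26 is the first node v on the
root-to-leaf path with p <= v <= q (go left if both < v, right if both > v).
Walk from root:
  at 19: 19 <= 19 <= 26, this is the LCA
LCA = 19


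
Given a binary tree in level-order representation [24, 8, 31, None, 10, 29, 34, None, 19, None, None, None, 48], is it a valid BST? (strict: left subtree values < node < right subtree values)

Level-order array: [24, 8, 31, None, 10, 29, 34, None, 19, None, None, None, 48]
Validate using subtree bounds (lo, hi): at each node, require lo < value < hi,
then recurse left with hi=value and right with lo=value.
Preorder trace (stopping at first violation):
  at node 24 with bounds (-inf, +inf): OK
  at node 8 with bounds (-inf, 24): OK
  at node 10 with bounds (8, 24): OK
  at node 19 with bounds (10, 24): OK
  at node 31 with bounds (24, +inf): OK
  at node 29 with bounds (24, 31): OK
  at node 34 with bounds (31, +inf): OK
  at node 48 with bounds (34, +inf): OK
No violation found at any node.
Result: Valid BST


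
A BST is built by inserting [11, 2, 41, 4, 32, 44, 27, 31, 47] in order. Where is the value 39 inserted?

Starting tree (level order): [11, 2, 41, None, 4, 32, 44, None, None, 27, None, None, 47, None, 31]
Insertion path: 11 -> 41 -> 32
Result: insert 39 as right child of 32
Final tree (level order): [11, 2, 41, None, 4, 32, 44, None, None, 27, 39, None, 47, None, 31]


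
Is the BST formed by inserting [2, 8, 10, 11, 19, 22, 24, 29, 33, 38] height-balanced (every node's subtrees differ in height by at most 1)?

Tree (level-order array): [2, None, 8, None, 10, None, 11, None, 19, None, 22, None, 24, None, 29, None, 33, None, 38]
Definition: a tree is height-balanced if, at every node, |h(left) - h(right)| <= 1 (empty subtree has height -1).
Bottom-up per-node check:
  node 38: h_left=-1, h_right=-1, diff=0 [OK], height=0
  node 33: h_left=-1, h_right=0, diff=1 [OK], height=1
  node 29: h_left=-1, h_right=1, diff=2 [FAIL (|-1-1|=2 > 1)], height=2
  node 24: h_left=-1, h_right=2, diff=3 [FAIL (|-1-2|=3 > 1)], height=3
  node 22: h_left=-1, h_right=3, diff=4 [FAIL (|-1-3|=4 > 1)], height=4
  node 19: h_left=-1, h_right=4, diff=5 [FAIL (|-1-4|=5 > 1)], height=5
  node 11: h_left=-1, h_right=5, diff=6 [FAIL (|-1-5|=6 > 1)], height=6
  node 10: h_left=-1, h_right=6, diff=7 [FAIL (|-1-6|=7 > 1)], height=7
  node 8: h_left=-1, h_right=7, diff=8 [FAIL (|-1-7|=8 > 1)], height=8
  node 2: h_left=-1, h_right=8, diff=9 [FAIL (|-1-8|=9 > 1)], height=9
Node 29 violates the condition: |-1 - 1| = 2 > 1.
Result: Not balanced


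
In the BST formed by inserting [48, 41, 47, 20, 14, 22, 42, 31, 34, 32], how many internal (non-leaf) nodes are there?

Tree built from: [48, 41, 47, 20, 14, 22, 42, 31, 34, 32]
Tree (level-order array): [48, 41, None, 20, 47, 14, 22, 42, None, None, None, None, 31, None, None, None, 34, 32]
Rule: An internal node has at least one child.
Per-node child counts:
  node 48: 1 child(ren)
  node 41: 2 child(ren)
  node 20: 2 child(ren)
  node 14: 0 child(ren)
  node 22: 1 child(ren)
  node 31: 1 child(ren)
  node 34: 1 child(ren)
  node 32: 0 child(ren)
  node 47: 1 child(ren)
  node 42: 0 child(ren)
Matching nodes: [48, 41, 20, 22, 31, 34, 47]
Count of internal (non-leaf) nodes: 7


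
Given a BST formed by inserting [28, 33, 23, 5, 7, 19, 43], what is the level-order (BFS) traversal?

Tree insertion order: [28, 33, 23, 5, 7, 19, 43]
Tree (level-order array): [28, 23, 33, 5, None, None, 43, None, 7, None, None, None, 19]
BFS from the root, enqueuing left then right child of each popped node:
  queue [28] -> pop 28, enqueue [23, 33], visited so far: [28]
  queue [23, 33] -> pop 23, enqueue [5], visited so far: [28, 23]
  queue [33, 5] -> pop 33, enqueue [43], visited so far: [28, 23, 33]
  queue [5, 43] -> pop 5, enqueue [7], visited so far: [28, 23, 33, 5]
  queue [43, 7] -> pop 43, enqueue [none], visited so far: [28, 23, 33, 5, 43]
  queue [7] -> pop 7, enqueue [19], visited so far: [28, 23, 33, 5, 43, 7]
  queue [19] -> pop 19, enqueue [none], visited so far: [28, 23, 33, 5, 43, 7, 19]
Result: [28, 23, 33, 5, 43, 7, 19]


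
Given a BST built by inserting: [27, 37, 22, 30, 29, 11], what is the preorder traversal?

Tree insertion order: [27, 37, 22, 30, 29, 11]
Tree (level-order array): [27, 22, 37, 11, None, 30, None, None, None, 29]
Preorder traversal: [27, 22, 11, 37, 30, 29]


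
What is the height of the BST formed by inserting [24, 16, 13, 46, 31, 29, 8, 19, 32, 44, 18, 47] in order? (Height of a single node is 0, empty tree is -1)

Insertion order: [24, 16, 13, 46, 31, 29, 8, 19, 32, 44, 18, 47]
Tree (level-order array): [24, 16, 46, 13, 19, 31, 47, 8, None, 18, None, 29, 32, None, None, None, None, None, None, None, None, None, 44]
Compute height bottom-up (empty subtree = -1):
  height(8) = 1 + max(-1, -1) = 0
  height(13) = 1 + max(0, -1) = 1
  height(18) = 1 + max(-1, -1) = 0
  height(19) = 1 + max(0, -1) = 1
  height(16) = 1 + max(1, 1) = 2
  height(29) = 1 + max(-1, -1) = 0
  height(44) = 1 + max(-1, -1) = 0
  height(32) = 1 + max(-1, 0) = 1
  height(31) = 1 + max(0, 1) = 2
  height(47) = 1 + max(-1, -1) = 0
  height(46) = 1 + max(2, 0) = 3
  height(24) = 1 + max(2, 3) = 4
Height = 4


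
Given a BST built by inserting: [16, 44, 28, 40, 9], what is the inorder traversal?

Tree insertion order: [16, 44, 28, 40, 9]
Tree (level-order array): [16, 9, 44, None, None, 28, None, None, 40]
Inorder traversal: [9, 16, 28, 40, 44]


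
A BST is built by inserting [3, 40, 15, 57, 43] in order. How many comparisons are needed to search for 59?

Search path for 59: 3 -> 40 -> 57
Found: False
Comparisons: 3


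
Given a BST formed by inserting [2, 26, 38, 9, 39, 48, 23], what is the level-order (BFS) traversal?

Tree insertion order: [2, 26, 38, 9, 39, 48, 23]
Tree (level-order array): [2, None, 26, 9, 38, None, 23, None, 39, None, None, None, 48]
BFS from the root, enqueuing left then right child of each popped node:
  queue [2] -> pop 2, enqueue [26], visited so far: [2]
  queue [26] -> pop 26, enqueue [9, 38], visited so far: [2, 26]
  queue [9, 38] -> pop 9, enqueue [23], visited so far: [2, 26, 9]
  queue [38, 23] -> pop 38, enqueue [39], visited so far: [2, 26, 9, 38]
  queue [23, 39] -> pop 23, enqueue [none], visited so far: [2, 26, 9, 38, 23]
  queue [39] -> pop 39, enqueue [48], visited so far: [2, 26, 9, 38, 23, 39]
  queue [48] -> pop 48, enqueue [none], visited so far: [2, 26, 9, 38, 23, 39, 48]
Result: [2, 26, 9, 38, 23, 39, 48]
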